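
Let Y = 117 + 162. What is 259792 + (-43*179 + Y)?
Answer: 252374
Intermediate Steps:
Y = 279
259792 + (-43*179 + Y) = 259792 + (-43*179 + 279) = 259792 + (-7697 + 279) = 259792 - 7418 = 252374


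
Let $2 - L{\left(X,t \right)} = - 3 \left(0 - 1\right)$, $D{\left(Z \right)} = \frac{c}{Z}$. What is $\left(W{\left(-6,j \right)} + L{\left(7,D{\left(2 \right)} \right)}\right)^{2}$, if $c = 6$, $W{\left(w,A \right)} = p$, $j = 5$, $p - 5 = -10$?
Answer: $36$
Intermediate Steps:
$p = -5$ ($p = 5 - 10 = -5$)
$W{\left(w,A \right)} = -5$
$D{\left(Z \right)} = \frac{6}{Z}$
$L{\left(X,t \right)} = -1$ ($L{\left(X,t \right)} = 2 - - 3 \left(0 - 1\right) = 2 - \left(-3\right) \left(-1\right) = 2 - 3 = -1$)
$\left(W{\left(-6,j \right)} + L{\left(7,D{\left(2 \right)} \right)}\right)^{2} = \left(-5 - 1\right)^{2} = \left(-6\right)^{2} = 36$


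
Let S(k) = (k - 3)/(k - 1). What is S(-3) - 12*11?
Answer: -261/2 ≈ -130.50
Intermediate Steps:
S(k) = (-3 + k)/(-1 + k)
S(-3) - 12*11 = (-3 - 3)/(-1 - 3) - 12*11 = -6/(-4) - 132 = -¼*(-6) - 132 = 3/2 - 132 = -261/2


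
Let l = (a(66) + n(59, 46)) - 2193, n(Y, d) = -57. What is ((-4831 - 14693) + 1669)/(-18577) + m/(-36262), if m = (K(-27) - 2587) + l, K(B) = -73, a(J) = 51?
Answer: 737723653/673639174 ≈ 1.0951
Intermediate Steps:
l = -2199 (l = (51 - 57) - 2193 = -6 - 2193 = -2199)
m = -4859 (m = (-73 - 2587) - 2199 = -2660 - 2199 = -4859)
((-4831 - 14693) + 1669)/(-18577) + m/(-36262) = ((-4831 - 14693) + 1669)/(-18577) - 4859/(-36262) = (-19524 + 1669)*(-1/18577) - 4859*(-1/36262) = -17855*(-1/18577) + 4859/36262 = 17855/18577 + 4859/36262 = 737723653/673639174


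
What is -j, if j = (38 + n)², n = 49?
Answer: -7569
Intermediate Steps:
j = 7569 (j = (38 + 49)² = 87² = 7569)
-j = -1*7569 = -7569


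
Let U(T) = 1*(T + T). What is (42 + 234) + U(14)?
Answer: 304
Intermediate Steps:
U(T) = 2*T (U(T) = 1*(2*T) = 2*T)
(42 + 234) + U(14) = (42 + 234) + 2*14 = 276 + 28 = 304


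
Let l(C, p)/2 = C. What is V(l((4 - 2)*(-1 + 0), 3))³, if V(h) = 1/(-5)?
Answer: -1/125 ≈ -0.0080000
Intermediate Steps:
l(C, p) = 2*C
V(h) = -⅕
V(l((4 - 2)*(-1 + 0), 3))³ = (-⅕)³ = -1/125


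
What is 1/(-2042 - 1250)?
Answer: -1/3292 ≈ -0.00030377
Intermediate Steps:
1/(-2042 - 1250) = 1/(-3292) = -1/3292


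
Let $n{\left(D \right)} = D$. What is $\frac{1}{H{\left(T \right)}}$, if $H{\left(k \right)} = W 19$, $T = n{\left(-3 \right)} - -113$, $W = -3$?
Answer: $- \frac{1}{57} \approx -0.017544$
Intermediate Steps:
$T = 110$ ($T = -3 - -113 = -3 + 113 = 110$)
$H{\left(k \right)} = -57$ ($H{\left(k \right)} = \left(-3\right) 19 = -57$)
$\frac{1}{H{\left(T \right)}} = \frac{1}{-57} = - \frac{1}{57}$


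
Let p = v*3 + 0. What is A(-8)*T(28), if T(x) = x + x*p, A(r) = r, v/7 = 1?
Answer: -4928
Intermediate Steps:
v = 7 (v = 7*1 = 7)
p = 21 (p = 7*3 + 0 = 21 + 0 = 21)
T(x) = 22*x (T(x) = x + x*21 = x + 21*x = 22*x)
A(-8)*T(28) = -176*28 = -8*616 = -4928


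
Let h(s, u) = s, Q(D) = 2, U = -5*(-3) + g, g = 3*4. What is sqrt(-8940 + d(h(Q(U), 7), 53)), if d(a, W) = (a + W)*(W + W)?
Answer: I*sqrt(3110) ≈ 55.767*I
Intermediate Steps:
g = 12
U = 27 (U = -5*(-3) + 12 = 15 + 12 = 27)
d(a, W) = 2*W*(W + a) (d(a, W) = (W + a)*(2*W) = 2*W*(W + a))
sqrt(-8940 + d(h(Q(U), 7), 53)) = sqrt(-8940 + 2*53*(53 + 2)) = sqrt(-8940 + 2*53*55) = sqrt(-8940 + 5830) = sqrt(-3110) = I*sqrt(3110)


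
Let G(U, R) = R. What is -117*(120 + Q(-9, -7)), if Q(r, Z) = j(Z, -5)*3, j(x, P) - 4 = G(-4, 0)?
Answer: -15444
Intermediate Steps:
j(x, P) = 4 (j(x, P) = 4 + 0 = 4)
Q(r, Z) = 12 (Q(r, Z) = 4*3 = 12)
-117*(120 + Q(-9, -7)) = -117*(120 + 12) = -117*132 = -15444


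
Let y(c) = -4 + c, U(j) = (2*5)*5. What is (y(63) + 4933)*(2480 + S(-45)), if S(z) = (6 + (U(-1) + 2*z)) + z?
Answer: 11985792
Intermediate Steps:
U(j) = 50 (U(j) = 10*5 = 50)
S(z) = 56 + 3*z (S(z) = (6 + (50 + 2*z)) + z = (56 + 2*z) + z = 56 + 3*z)
(y(63) + 4933)*(2480 + S(-45)) = ((-4 + 63) + 4933)*(2480 + (56 + 3*(-45))) = (59 + 4933)*(2480 + (56 - 135)) = 4992*(2480 - 79) = 4992*2401 = 11985792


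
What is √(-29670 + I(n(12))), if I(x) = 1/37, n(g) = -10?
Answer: I*√40618193/37 ≈ 172.25*I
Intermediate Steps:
I(x) = 1/37
√(-29670 + I(n(12))) = √(-29670 + 1/37) = √(-1097789/37) = I*√40618193/37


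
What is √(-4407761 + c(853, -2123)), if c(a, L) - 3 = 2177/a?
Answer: I*√3207122533641/853 ≈ 2099.5*I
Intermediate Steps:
c(a, L) = 3 + 2177/a
√(-4407761 + c(853, -2123)) = √(-4407761 + (3 + 2177/853)) = √(-4407761 + 4736/853) = √(-3759815397/853) = I*√3207122533641/853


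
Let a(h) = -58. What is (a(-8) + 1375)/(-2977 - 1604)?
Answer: -439/1527 ≈ -0.28749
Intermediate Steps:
(a(-8) + 1375)/(-2977 - 1604) = (-58 + 1375)/(-2977 - 1604) = 1317/(-4581) = 1317*(-1/4581) = -439/1527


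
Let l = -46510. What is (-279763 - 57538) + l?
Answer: -383811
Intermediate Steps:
(-279763 - 57538) + l = (-279763 - 57538) - 46510 = -337301 - 46510 = -383811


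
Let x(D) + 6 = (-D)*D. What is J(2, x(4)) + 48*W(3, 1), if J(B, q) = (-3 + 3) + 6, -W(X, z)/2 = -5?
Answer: 486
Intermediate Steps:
x(D) = -6 - D² (x(D) = -6 + (-D)*D = -6 - D²)
W(X, z) = 10 (W(X, z) = -2*(-5) = 10)
J(B, q) = 6 (J(B, q) = 0 + 6 = 6)
J(2, x(4)) + 48*W(3, 1) = 6 + 48*10 = 6 + 480 = 486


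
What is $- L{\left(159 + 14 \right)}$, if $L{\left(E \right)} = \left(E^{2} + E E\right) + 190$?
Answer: $-60048$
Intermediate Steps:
$L{\left(E \right)} = 190 + 2 E^{2}$ ($L{\left(E \right)} = \left(E^{2} + E^{2}\right) + 190 = 2 E^{2} + 190 = 190 + 2 E^{2}$)
$- L{\left(159 + 14 \right)} = - (190 + 2 \left(159 + 14\right)^{2}) = - (190 + 2 \cdot 173^{2}) = - (190 + 2 \cdot 29929) = - (190 + 59858) = \left(-1\right) 60048 = -60048$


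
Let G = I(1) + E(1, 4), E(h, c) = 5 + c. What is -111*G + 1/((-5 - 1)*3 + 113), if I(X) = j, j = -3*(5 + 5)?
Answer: 221446/95 ≈ 2331.0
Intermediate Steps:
j = -30 (j = -3*10 = -30)
I(X) = -30
G = -21 (G = -30 + (5 + 4) = -30 + 9 = -21)
-111*G + 1/((-5 - 1)*3 + 113) = -111*(-21) + 1/((-5 - 1)*3 + 113) = 2331 + 1/(-6*3 + 113) = 2331 + 1/(-18 + 113) = 2331 + 1/95 = 221446/95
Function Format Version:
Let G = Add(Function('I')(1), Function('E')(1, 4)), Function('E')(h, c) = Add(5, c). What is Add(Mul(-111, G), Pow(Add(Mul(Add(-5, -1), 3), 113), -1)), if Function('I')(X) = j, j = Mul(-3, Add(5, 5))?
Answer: Rational(221446, 95) ≈ 2331.0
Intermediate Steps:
j = -30 (j = Mul(-3, 10) = -30)
Function('I')(X) = -30
G = -21 (G = Add(-30, Add(5, 4)) = Add(-30, 9) = -21)
Add(Mul(-111, G), Pow(Add(Mul(Add(-5, -1), 3), 113), -1)) = Add(Mul(-111, -21), Pow(Add(Mul(Add(-5, -1), 3), 113), -1)) = Add(2331, Pow(Add(Mul(-6, 3), 113), -1)) = Add(2331, Pow(Add(-18, 113), -1)) = Add(2331, Pow(95, -1)) = Add(2331, Rational(1, 95)) = Rational(221446, 95)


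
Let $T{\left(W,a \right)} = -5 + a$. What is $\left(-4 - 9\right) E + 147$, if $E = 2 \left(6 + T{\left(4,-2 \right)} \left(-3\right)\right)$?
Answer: $-555$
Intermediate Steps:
$E = 54$ ($E = 2 \left(6 + \left(-5 - 2\right) \left(-3\right)\right) = 2 \left(6 - -21\right) = 2 \left(6 + 21\right) = 2 \cdot 27 = 54$)
$\left(-4 - 9\right) E + 147 = \left(-4 - 9\right) 54 + 147 = \left(-13\right) 54 + 147 = -702 + 147 = -555$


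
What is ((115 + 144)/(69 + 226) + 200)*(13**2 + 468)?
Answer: 37747983/295 ≈ 1.2796e+5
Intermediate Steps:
((115 + 144)/(69 + 226) + 200)*(13**2 + 468) = (259/295 + 200)*(169 + 468) = (259*(1/295) + 200)*637 = (259/295 + 200)*637 = (59259/295)*637 = 37747983/295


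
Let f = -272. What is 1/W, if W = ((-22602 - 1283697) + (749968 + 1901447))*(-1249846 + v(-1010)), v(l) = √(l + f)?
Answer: -624923/1050612956982604884 - I*√1282/2101225913965209768 ≈ -5.9482e-13 - 1.704e-17*I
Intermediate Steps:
v(l) = √(-272 + l) (v(l) = √(l - 272) = √(-272 + l))
W = -1681187852136 + 1345116*I*√1282 (W = ((-22602 - 1283697) + (749968 + 1901447))*(-1249846 + √(-272 - 1010)) = (-1306299 + 2651415)*(-1249846 + √(-1282)) = 1345116*(-1249846 + I*√1282) = -1681187852136 + 1345116*I*√1282 ≈ -1.6812e+12 + 4.8162e+7*I)
1/W = 1/(-1681187852136 + 1345116*I*√1282)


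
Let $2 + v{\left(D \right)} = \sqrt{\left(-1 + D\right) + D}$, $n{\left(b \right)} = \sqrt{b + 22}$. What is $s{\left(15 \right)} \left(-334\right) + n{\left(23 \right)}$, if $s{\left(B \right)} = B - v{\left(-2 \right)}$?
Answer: $-5678 + \sqrt{5} \left(3 + 334 i\right) \approx -5671.3 + 746.85 i$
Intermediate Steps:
$n{\left(b \right)} = \sqrt{22 + b}$
$v{\left(D \right)} = -2 + \sqrt{-1 + 2 D}$ ($v{\left(D \right)} = -2 + \sqrt{\left(-1 + D\right) + D} = -2 + \sqrt{-1 + 2 D}$)
$s{\left(B \right)} = 2 + B - i \sqrt{5}$ ($s{\left(B \right)} = B - \left(-2 + \sqrt{-1 + 2 \left(-2\right)}\right) = B - \left(-2 + \sqrt{-1 - 4}\right) = B - \left(-2 + \sqrt{-5}\right) = B - \left(-2 + i \sqrt{5}\right) = B + \left(2 - i \sqrt{5}\right) = 2 + B - i \sqrt{5}$)
$s{\left(15 \right)} \left(-334\right) + n{\left(23 \right)} = \left(2 + 15 - i \sqrt{5}\right) \left(-334\right) + \sqrt{22 + 23} = \left(17 - i \sqrt{5}\right) \left(-334\right) + \sqrt{45} = \left(-5678 + 334 i \sqrt{5}\right) + 3 \sqrt{5} = -5678 + 3 \sqrt{5} + 334 i \sqrt{5}$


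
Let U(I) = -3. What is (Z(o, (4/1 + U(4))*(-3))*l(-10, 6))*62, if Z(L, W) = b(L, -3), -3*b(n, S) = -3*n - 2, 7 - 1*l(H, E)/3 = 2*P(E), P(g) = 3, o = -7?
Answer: -1178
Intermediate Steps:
l(H, E) = 3 (l(H, E) = 21 - 6*3 = 21 - 3*6 = 21 - 18 = 3)
b(n, S) = ⅔ + n (b(n, S) = -(-3*n - 2)/3 = -(-2 - 3*n)/3 = ⅔ + n)
Z(L, W) = ⅔ + L
(Z(o, (4/1 + U(4))*(-3))*l(-10, 6))*62 = ((⅔ - 7)*3)*62 = -19/3*3*62 = -19*62 = -1178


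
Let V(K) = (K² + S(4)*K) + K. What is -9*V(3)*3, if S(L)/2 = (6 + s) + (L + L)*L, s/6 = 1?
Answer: -7452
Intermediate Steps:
s = 6 (s = 6*1 = 6)
S(L) = 24 + 4*L² (S(L) = 2*((6 + 6) + (L + L)*L) = 2*(12 + (2*L)*L) = 2*(12 + 2*L²) = 24 + 4*L²)
V(K) = K² + 89*K (V(K) = (K² + (24 + 4*4²)*K) + K = (K² + (24 + 4*16)*K) + K = (K² + (24 + 64)*K) + K = (K² + 88*K) + K = K² + 89*K)
-9*V(3)*3 = -27*(89 + 3)*3 = -27*92*3 = -9*276*3 = -2484*3 = -7452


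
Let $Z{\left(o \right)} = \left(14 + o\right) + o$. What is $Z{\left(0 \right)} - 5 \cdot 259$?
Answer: $-1281$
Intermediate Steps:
$Z{\left(o \right)} = 14 + 2 o$
$Z{\left(0 \right)} - 5 \cdot 259 = \left(14 + 2 \cdot 0\right) - 5 \cdot 259 = \left(14 + 0\right) - 1295 = 14 - 1295 = -1281$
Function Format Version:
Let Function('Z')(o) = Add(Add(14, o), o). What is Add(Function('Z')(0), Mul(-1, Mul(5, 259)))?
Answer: -1281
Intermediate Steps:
Function('Z')(o) = Add(14, Mul(2, o))
Add(Function('Z')(0), Mul(-1, Mul(5, 259))) = Add(Add(14, Mul(2, 0)), Mul(-1, Mul(5, 259))) = Add(Add(14, 0), Mul(-1, 1295)) = Add(14, -1295) = -1281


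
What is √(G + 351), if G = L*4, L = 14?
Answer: √407 ≈ 20.174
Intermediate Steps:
G = 56 (G = 14*4 = 56)
√(G + 351) = √(56 + 351) = √407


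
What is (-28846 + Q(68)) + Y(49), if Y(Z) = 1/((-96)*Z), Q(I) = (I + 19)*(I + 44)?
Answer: -89855809/4704 ≈ -19102.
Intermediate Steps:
Q(I) = (19 + I)*(44 + I)
Y(Z) = -1/(96*Z)
(-28846 + Q(68)) + Y(49) = (-28846 + (836 + 68² + 63*68)) - 1/96/49 = (-28846 + (836 + 4624 + 4284)) - 1/96*1/49 = (-28846 + 9744) - 1/4704 = -19102 - 1/4704 = -89855809/4704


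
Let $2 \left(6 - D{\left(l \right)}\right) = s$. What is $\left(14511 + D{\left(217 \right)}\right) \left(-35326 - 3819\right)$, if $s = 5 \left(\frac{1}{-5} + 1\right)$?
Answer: $-568189675$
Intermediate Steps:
$s = 4$ ($s = 5 \left(- \frac{1}{5} + 1\right) = 5 \cdot \frac{4}{5} = 4$)
$D{\left(l \right)} = 4$ ($D{\left(l \right)} = 6 - 2 = 4$)
$\left(14511 + D{\left(217 \right)}\right) \left(-35326 - 3819\right) = \left(14511 + 4\right) \left(-35326 - 3819\right) = 14515 \left(-35326 - 3819\right) = 14515 \left(-39145\right) = -568189675$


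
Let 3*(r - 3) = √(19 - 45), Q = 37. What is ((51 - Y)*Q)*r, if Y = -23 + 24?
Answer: 5550 + 1850*I*√26/3 ≈ 5550.0 + 3144.4*I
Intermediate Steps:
Y = 1
r = 3 + I*√26/3 (r = 3 + √(19 - 45)/3 = 3 + √(-26)/3 = 3 + (I*√26)/3 = 3 + I*√26/3 ≈ 3.0 + 1.6997*I)
((51 - Y)*Q)*r = ((51 - 1*1)*37)*(3 + I*√26/3) = ((51 - 1)*37)*(3 + I*√26/3) = (50*37)*(3 + I*√26/3) = 1850*(3 + I*√26/3) = 5550 + 1850*I*√26/3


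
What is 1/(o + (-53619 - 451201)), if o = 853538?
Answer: 1/348718 ≈ 2.8676e-6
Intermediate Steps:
1/(o + (-53619 - 451201)) = 1/(853538 + (-53619 - 451201)) = 1/(853538 - 504820) = 1/348718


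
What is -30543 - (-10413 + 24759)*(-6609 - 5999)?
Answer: 180843825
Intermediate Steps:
-30543 - (-10413 + 24759)*(-6609 - 5999) = -30543 - 14346*(-12608) = -30543 - 1*(-180874368) = -30543 + 180874368 = 180843825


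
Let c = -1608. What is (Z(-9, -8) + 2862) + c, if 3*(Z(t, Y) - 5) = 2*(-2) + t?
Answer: 3764/3 ≈ 1254.7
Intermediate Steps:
Z(t, Y) = 11/3 + t/3 (Z(t, Y) = 5 + (2*(-2) + t)/3 = 5 + (-4 + t)/3 = 5 + (-4/3 + t/3) = 11/3 + t/3)
(Z(-9, -8) + 2862) + c = ((11/3 + (⅓)*(-9)) + 2862) - 1608 = ((11/3 - 3) + 2862) - 1608 = (⅔ + 2862) - 1608 = 8588/3 - 1608 = 3764/3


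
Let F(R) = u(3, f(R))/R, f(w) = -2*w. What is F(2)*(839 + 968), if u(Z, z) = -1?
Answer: -1807/2 ≈ -903.50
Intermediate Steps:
F(R) = -1/R
F(2)*(839 + 968) = (-1/2)*(839 + 968) = -1*½*1807 = -½*1807 = -1807/2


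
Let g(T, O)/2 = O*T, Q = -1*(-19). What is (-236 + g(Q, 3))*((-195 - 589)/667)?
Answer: 95648/667 ≈ 143.40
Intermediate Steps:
Q = 19
g(T, O) = 2*O*T (g(T, O) = 2*(O*T) = 2*O*T)
(-236 + g(Q, 3))*((-195 - 589)/667) = (-236 + 2*3*19)*((-195 - 589)/667) = (-236 + 114)*(-784*1/667) = -122*(-784/667) = 95648/667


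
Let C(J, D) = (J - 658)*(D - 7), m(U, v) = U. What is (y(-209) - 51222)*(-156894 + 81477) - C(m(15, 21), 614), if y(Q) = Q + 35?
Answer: 3876522433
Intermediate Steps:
y(Q) = 35 + Q
C(J, D) = (-658 + J)*(-7 + D)
(y(-209) - 51222)*(-156894 + 81477) - C(m(15, 21), 614) = ((35 - 209) - 51222)*(-156894 + 81477) - (4606 - 658*614 - 7*15 + 614*15) = (-174 - 51222)*(-75417) - (4606 - 404012 - 105 + 9210) = -51396*(-75417) - 1*(-390301) = 3876132132 + 390301 = 3876522433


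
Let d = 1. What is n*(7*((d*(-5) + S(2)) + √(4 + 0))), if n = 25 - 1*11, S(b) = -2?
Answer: -490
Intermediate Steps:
n = 14 (n = 25 - 11 = 14)
n*(7*((d*(-5) + S(2)) + √(4 + 0))) = 14*(7*((1*(-5) - 2) + √(4 + 0))) = 14*(7*((-5 - 2) + √4)) = 14*(7*(-7 + 2)) = 14*(7*(-5)) = 14*(-35) = -490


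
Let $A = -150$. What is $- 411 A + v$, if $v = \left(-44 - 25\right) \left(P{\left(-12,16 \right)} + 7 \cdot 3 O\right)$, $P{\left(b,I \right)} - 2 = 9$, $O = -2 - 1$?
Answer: $65238$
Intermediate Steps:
$O = -3$ ($O = -2 - 1 = -3$)
$P{\left(b,I \right)} = 11$ ($P{\left(b,I \right)} = 2 + 9 = 11$)
$v = 3588$ ($v = \left(-44 - 25\right) \left(11 + 7 \cdot 3 \left(-3\right)\right) = - 69 \left(11 + 21 \left(-3\right)\right) = - 69 \left(11 - 63\right) = \left(-69\right) \left(-52\right) = 3588$)
$- 411 A + v = \left(-411\right) \left(-150\right) + 3588 = 61650 + 3588 = 65238$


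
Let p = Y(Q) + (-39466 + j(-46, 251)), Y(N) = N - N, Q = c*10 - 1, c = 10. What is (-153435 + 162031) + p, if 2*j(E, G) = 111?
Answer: -61629/2 ≈ -30815.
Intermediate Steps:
j(E, G) = 111/2 (j(E, G) = (½)*111 = 111/2)
Q = 99 (Q = 10*10 - 1 = 100 - 1 = 99)
Y(N) = 0
p = -78821/2 (p = 0 + (-39466 + 111/2) = 0 - 78821/2 = -78821/2 ≈ -39411.)
(-153435 + 162031) + p = (-153435 + 162031) - 78821/2 = 8596 - 78821/2 = -61629/2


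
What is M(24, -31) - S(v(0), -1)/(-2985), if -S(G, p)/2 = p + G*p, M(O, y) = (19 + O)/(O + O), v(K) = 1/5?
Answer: 214117/238800 ≈ 0.89664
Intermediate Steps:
v(K) = 1/5
M(O, y) = (19 + O)/(2*O) (M(O, y) = (19 + O)/((2*O)) = (19 + O)*(1/(2*O)) = (19 + O)/(2*O))
S(G, p) = -2*p - 2*G*p (S(G, p) = -2*(p + G*p) = -2*p - 2*G*p)
M(24, -31) - S(v(0), -1)/(-2985) = (1/2)*(19 + 24)/24 - (-2*(-1)*(1 + 1/5))/(-2985) = (1/2)*(1/24)*43 - (-2*(-1)*6/5)*(-1)/2985 = 43/48 - 12*(-1)/(5*2985) = 43/48 - 1*(-4/4975) = 43/48 + 4/4975 = 214117/238800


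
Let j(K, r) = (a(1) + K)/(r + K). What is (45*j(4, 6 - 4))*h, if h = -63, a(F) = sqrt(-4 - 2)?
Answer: -1890 - 945*I*sqrt(6)/2 ≈ -1890.0 - 1157.4*I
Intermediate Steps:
a(F) = I*sqrt(6) (a(F) = sqrt(-6) = I*sqrt(6))
j(K, r) = (K + I*sqrt(6))/(K + r) (j(K, r) = (I*sqrt(6) + K)/(r + K) = (K + I*sqrt(6))/(K + r))
(45*j(4, 6 - 4))*h = (45*((4 + I*sqrt(6))/(4 + (6 - 4))))*(-63) = (45*((4 + I*sqrt(6))/(4 + 2)))*(-63) = (45*((4 + I*sqrt(6))/6))*(-63) = (45*(2/3 + I*sqrt(6)/6))*(-63) = (30 + 15*I*sqrt(6)/2)*(-63) = -1890 - 945*I*sqrt(6)/2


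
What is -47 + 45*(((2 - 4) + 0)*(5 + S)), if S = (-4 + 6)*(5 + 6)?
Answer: -2477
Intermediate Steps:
S = 22 (S = 2*11 = 22)
-47 + 45*(((2 - 4) + 0)*(5 + S)) = -47 + 45*(((2 - 4) + 0)*(5 + 22)) = -47 + 45*((-2 + 0)*27) = -47 + 45*(-2*27) = -47 + 45*(-54) = -47 - 2430 = -2477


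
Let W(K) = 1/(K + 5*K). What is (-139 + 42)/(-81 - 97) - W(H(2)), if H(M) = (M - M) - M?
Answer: 671/1068 ≈ 0.62828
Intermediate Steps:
H(M) = -M (H(M) = 0 - M = -M)
W(K) = 1/(6*K)
(-139 + 42)/(-81 - 97) - W(H(2)) = (-139 + 42)/(-81 - 97) - 1/(6*((-1*2))) = -97/(-178) - 1/(6*(-2)) = -97*(-1/178) - (-1)/(6*2) = 97/178 - 1*(-1/12) = 97/178 + 1/12 = 671/1068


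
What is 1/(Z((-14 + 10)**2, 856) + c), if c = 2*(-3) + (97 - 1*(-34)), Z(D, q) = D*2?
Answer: 1/157 ≈ 0.0063694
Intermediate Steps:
Z(D, q) = 2*D
c = 125 (c = -6 + (97 + 34) = -6 + 131 = 125)
1/(Z((-14 + 10)**2, 856) + c) = 1/(2*(-14 + 10)**2 + 125) = 1/(2*(-4)**2 + 125) = 1/(2*16 + 125) = 1/(32 + 125) = 1/157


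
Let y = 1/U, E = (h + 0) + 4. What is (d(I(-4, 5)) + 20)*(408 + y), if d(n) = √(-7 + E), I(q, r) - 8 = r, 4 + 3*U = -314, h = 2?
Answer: 432470/53 + 43247*I/106 ≈ 8159.8 + 407.99*I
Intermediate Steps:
U = -106 (U = -4/3 + (⅓)*(-314) = -4/3 - 314/3 = -106)
I(q, r) = 8 + r
E = 6 (E = (2 + 0) + 4 = 2 + 4 = 6)
y = -1/106 (y = 1/(-106) = -1/106 ≈ -0.0094340)
d(n) = I (d(n) = √(-7 + 6) = √(-1) = I)
(d(I(-4, 5)) + 20)*(408 + y) = (I + 20)*(408 - 1/106) = (20 + I)*(43247/106) = 432470/53 + 43247*I/106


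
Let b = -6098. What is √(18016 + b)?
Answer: √11918 ≈ 109.17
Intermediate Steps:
√(18016 + b) = √(18016 - 6098) = √11918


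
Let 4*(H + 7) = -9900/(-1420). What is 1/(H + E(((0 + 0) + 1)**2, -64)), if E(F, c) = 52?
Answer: 284/13275 ≈ 0.021394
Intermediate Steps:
H = -1493/284 (H = -7 + (-9900/(-1420))/4 = -7 + (-9900*(-1/1420))/4 = -7 + (1/4)*(495/71) = -7 + 495/284 = -1493/284 ≈ -5.2570)
1/(H + E(((0 + 0) + 1)**2, -64)) = 1/(-1493/284 + 52) = 1/(13275/284) = 284/13275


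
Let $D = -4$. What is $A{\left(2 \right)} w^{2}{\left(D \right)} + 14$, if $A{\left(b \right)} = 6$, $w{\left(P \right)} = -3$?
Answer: $68$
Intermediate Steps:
$A{\left(2 \right)} w^{2}{\left(D \right)} + 14 = 6 \left(-3\right)^{2} + 14 = 6 \cdot 9 + 14 = 54 + 14 = 68$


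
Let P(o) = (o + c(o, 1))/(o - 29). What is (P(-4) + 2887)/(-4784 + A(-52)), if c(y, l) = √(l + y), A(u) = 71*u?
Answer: -95275/279708 + I*√3/279708 ≈ -0.34062 + 6.1924e-6*I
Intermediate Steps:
P(o) = (o + √(1 + o))/(-29 + o) (P(o) = (o + √(1 + o))/(o - 29) = (o + √(1 + o))/(-29 + o))
(P(-4) + 2887)/(-4784 + A(-52)) = ((-4 + √(1 - 4))/(-29 - 4) + 2887)/(-4784 + 71*(-52)) = ((-4 + √(-3))/(-33) + 2887)/(-4784 - 3692) = (-(-4 + I*√3)/33 + 2887)/(-8476) = ((4/33 - I*√3/33) + 2887)*(-1/8476) = (95275/33 - I*√3/33)*(-1/8476) = -95275/279708 + I*√3/279708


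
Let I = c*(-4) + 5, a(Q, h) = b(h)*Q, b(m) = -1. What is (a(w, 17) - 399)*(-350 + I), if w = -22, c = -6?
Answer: 121017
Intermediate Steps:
a(Q, h) = -Q
I = 29 (I = -6*(-4) + 5 = 24 + 5 = 29)
(a(w, 17) - 399)*(-350 + I) = (-1*(-22) - 399)*(-350 + 29) = (22 - 399)*(-321) = -377*(-321) = 121017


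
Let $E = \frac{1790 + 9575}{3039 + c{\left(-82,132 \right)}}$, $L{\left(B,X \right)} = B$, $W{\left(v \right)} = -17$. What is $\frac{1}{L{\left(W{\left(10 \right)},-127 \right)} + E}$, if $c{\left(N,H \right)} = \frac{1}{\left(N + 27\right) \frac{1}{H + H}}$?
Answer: $- \frac{15171}{201082} \approx -0.075447$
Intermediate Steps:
$c{\left(N,H \right)} = \frac{2 H}{27 + N}$ ($c{\left(N,H \right)} = \frac{1}{\left(27 + N\right) \frac{1}{2 H}} = \frac{1}{\frac{1}{2} \frac{1}{H} \left(27 + N\right)} = \frac{2 H}{27 + N}$)
$E = \frac{56825}{15171}$ ($E = \frac{1790 + 9575}{3039 + 2 \cdot 132 \frac{1}{27 - 82}} = \frac{11365}{3039 + 2 \cdot 132 \frac{1}{-55}} = \frac{11365}{3039 + 2 \cdot 132 \left(- \frac{1}{55}\right)} = \frac{11365}{3039 - \frac{24}{5}} = \frac{11365}{\frac{15171}{5}} = 11365 \cdot \frac{5}{15171} = \frac{56825}{15171} \approx 3.7456$)
$\frac{1}{L{\left(W{\left(10 \right)},-127 \right)} + E} = \frac{1}{-17 + \frac{56825}{15171}} = \frac{1}{- \frac{201082}{15171}} = - \frac{15171}{201082}$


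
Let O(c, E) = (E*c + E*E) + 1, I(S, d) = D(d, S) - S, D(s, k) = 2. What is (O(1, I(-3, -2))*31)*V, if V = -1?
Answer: -961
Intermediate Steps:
I(S, d) = 2 - S
O(c, E) = 1 + E² + E*c (O(c, E) = (E*c + E²) + 1 = (E² + E*c) + 1 = 1 + E² + E*c)
(O(1, I(-3, -2))*31)*V = ((1 + (2 - 1*(-3))² + (2 - 1*(-3))*1)*31)*(-1) = ((1 + (2 + 3)² + (2 + 3)*1)*31)*(-1) = ((1 + 5² + 5*1)*31)*(-1) = ((1 + 25 + 5)*31)*(-1) = (31*31)*(-1) = 961*(-1) = -961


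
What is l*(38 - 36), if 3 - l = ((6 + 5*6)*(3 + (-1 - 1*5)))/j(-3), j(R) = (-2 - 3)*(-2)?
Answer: 138/5 ≈ 27.600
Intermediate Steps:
j(R) = 10 (j(R) = -5*(-2) = 10)
l = 69/5 (l = 3 - (6 + 5*6)*(3 + (-1 - 1*5))/10 = 3 - (6 + 30)*(3 + (-1 - 5))/10 = 3 - 36*(3 - 6)/10 = 3 - 36*(-3)/10 = 3 - (-108)/10 = 3 - 1*(-54/5) = 3 + 54/5 = 69/5 ≈ 13.800)
l*(38 - 36) = 69*(38 - 36)/5 = (69/5)*2 = 138/5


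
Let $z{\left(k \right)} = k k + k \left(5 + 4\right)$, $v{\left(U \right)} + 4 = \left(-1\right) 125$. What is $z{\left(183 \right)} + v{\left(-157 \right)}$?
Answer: $35007$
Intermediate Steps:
$v{\left(U \right)} = -129$ ($v{\left(U \right)} = -4 - 125 = -129$)
$z{\left(k \right)} = k^{2} + 9 k$ ($z{\left(k \right)} = k^{2} + k 9 = k^{2} + 9 k$)
$z{\left(183 \right)} + v{\left(-157 \right)} = 183 \left(9 + 183\right) - 129 = 183 \cdot 192 - 129 = 35136 - 129 = 35007$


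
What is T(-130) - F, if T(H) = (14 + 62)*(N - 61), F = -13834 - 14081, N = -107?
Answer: 15147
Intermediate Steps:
F = -27915
T(H) = -12768 (T(H) = (14 + 62)*(-107 - 61) = 76*(-168) = -12768)
T(-130) - F = -12768 - 1*(-27915) = -12768 + 27915 = 15147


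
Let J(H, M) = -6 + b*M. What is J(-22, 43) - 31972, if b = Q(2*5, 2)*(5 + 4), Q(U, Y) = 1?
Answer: -31591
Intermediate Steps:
b = 9 (b = 1*(5 + 4) = 1*9 = 9)
J(H, M) = -6 + 9*M
J(-22, 43) - 31972 = (-6 + 9*43) - 31972 = (-6 + 387) - 31972 = 381 - 31972 = -31591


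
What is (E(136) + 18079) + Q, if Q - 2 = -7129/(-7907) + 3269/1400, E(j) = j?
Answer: 28813482169/1581400 ≈ 18220.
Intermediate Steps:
Q = 8281169/1581400 (Q = 2 + (-7129/(-7907) + 3269/1400) = 2 + (-7129*(-1/7907) + 3269*(1/1400)) = 2 + (7129/7907 + 467/200) = 2 + 5118369/1581400 = 8281169/1581400 ≈ 5.2366)
(E(136) + 18079) + Q = (136 + 18079) + 8281169/1581400 = 18215 + 8281169/1581400 = 28813482169/1581400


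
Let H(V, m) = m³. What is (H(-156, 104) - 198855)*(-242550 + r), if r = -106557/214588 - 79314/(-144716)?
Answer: -158520597264463993755/705779932 ≈ -2.2460e+11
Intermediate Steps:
r = 36348405/705779932 (r = -106557*1/214588 - 79314*(-1/144716) = -9687/19508 + 39657/72358 = 36348405/705779932 ≈ 0.051501)
(H(-156, 104) - 198855)*(-242550 + r) = (104³ - 198855)*(-242550 + 36348405/705779932) = (1124864 - 198855)*(-171186886158195/705779932) = 926009*(-171186886158195/705779932) = -158520597264463993755/705779932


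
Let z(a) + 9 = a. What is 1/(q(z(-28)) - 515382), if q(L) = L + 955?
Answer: -1/514464 ≈ -1.9438e-6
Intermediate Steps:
z(a) = -9 + a
q(L) = 955 + L
1/(q(z(-28)) - 515382) = 1/((955 + (-9 - 28)) - 515382) = 1/((955 - 37) - 515382) = 1/(918 - 515382) = 1/(-514464) = -1/514464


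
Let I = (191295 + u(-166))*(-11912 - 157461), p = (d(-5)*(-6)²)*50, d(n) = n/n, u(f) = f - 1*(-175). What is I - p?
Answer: -32401734192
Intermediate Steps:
u(f) = 175 + f (u(f) = f + 175 = 175 + f)
d(n) = 1
p = 1800 (p = (1*(-6)²)*50 = (1*36)*50 = 36*50 = 1800)
I = -32401732392 (I = (191295 + (175 - 166))*(-11912 - 157461) = (191295 + 9)*(-169373) = 191304*(-169373) = -32401732392)
I - p = -32401732392 - 1*1800 = -32401732392 - 1800 = -32401734192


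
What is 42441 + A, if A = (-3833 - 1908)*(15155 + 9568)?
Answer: -141892302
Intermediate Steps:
A = -141934743 (A = -5741*24723 = -141934743)
42441 + A = 42441 - 141934743 = -141892302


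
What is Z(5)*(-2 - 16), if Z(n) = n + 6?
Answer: -198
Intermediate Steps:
Z(n) = 6 + n
Z(5)*(-2 - 16) = (6 + 5)*(-2 - 16) = 11*(-18) = -198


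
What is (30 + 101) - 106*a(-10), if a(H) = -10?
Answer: 1191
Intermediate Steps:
(30 + 101) - 106*a(-10) = (30 + 101) - 106*(-10) = 131 + 1060 = 1191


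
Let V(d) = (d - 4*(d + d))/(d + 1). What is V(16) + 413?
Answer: 6909/17 ≈ 406.41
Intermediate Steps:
V(d) = -7*d/(1 + d) (V(d) = (d - 8*d)/(1 + d) = (-7*d)/(1 + d) = -7*d/(1 + d))
V(16) + 413 = -7*16/(1 + 16) + 413 = -7*16/17 + 413 = -7*16*1/17 + 413 = -112/17 + 413 = 6909/17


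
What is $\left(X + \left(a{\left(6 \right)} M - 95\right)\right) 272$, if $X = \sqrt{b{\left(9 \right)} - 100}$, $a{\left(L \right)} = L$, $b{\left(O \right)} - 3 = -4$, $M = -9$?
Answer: $-40528 + 272 i \sqrt{101} \approx -40528.0 + 2733.6 i$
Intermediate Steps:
$b{\left(O \right)} = -1$ ($b{\left(O \right)} = 3 - 4 = -1$)
$X = i \sqrt{101}$ ($X = \sqrt{-1 - 100} = \sqrt{-101} = i \sqrt{101} \approx 10.05 i$)
$\left(X + \left(a{\left(6 \right)} M - 95\right)\right) 272 = \left(i \sqrt{101} + \left(6 \left(-9\right) - 95\right)\right) 272 = \left(i \sqrt{101} - 149\right) 272 = \left(-149 + i \sqrt{101}\right) 272 = -40528 + 272 i \sqrt{101}$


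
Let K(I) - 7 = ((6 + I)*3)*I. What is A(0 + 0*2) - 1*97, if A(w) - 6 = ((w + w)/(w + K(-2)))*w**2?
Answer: -91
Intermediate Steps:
K(I) = 7 + I*(18 + 3*I) (K(I) = 7 + ((6 + I)*3)*I = 7 + (18 + 3*I)*I = 7 + I*(18 + 3*I))
A(w) = 6 + 2*w**3/(-17 + w) (A(w) = 6 + ((w + w)/(w + (7 + 3*(-2)**2 + 18*(-2))))*w**2 = 6 + ((2*w)/(w + (7 + 3*4 - 36)))*w**2 = 6 + ((2*w)/(w + (7 + 12 - 36)))*w**2 = 6 + ((2*w)/(w - 17))*w**2 = 6 + ((2*w)/(-17 + w))*w**2 = 6 + (2*w/(-17 + w))*w**2 = 6 + 2*w**3/(-17 + w))
A(0 + 0*2) - 1*97 = 2*(-51 + (0 + 0*2)**3 + 3*(0 + 0*2))/(-17 + (0 + 0*2)) - 1*97 = 2*(-51 + (0 + 0)**3 + 3*(0 + 0))/(-17 + (0 + 0)) - 97 = 2*(-51 + 0**3 + 3*0)/(-17 + 0) - 97 = 2*(-51 + 0 + 0)/(-17) - 97 = 2*(-1/17)*(-51) - 97 = 6 - 97 = -91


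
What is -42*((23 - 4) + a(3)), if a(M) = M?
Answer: -924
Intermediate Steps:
-42*((23 - 4) + a(3)) = -42*((23 - 4) + 3) = -42*(19 + 3) = -42*22 = -924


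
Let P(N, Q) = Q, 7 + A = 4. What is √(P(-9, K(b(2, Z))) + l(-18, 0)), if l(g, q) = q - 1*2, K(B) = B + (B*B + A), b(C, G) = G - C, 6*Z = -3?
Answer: I*√5/2 ≈ 1.118*I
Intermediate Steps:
A = -3 (A = -7 + 4 = -3)
Z = -½ (Z = (⅙)*(-3) = -½ ≈ -0.50000)
K(B) = -3 + B + B² (K(B) = B + (B*B - 3) = B + (B² - 3) = B + (-3 + B²) = -3 + B + B²)
l(g, q) = -2 + q (l(g, q) = q - 2 = -2 + q)
√(P(-9, K(b(2, Z))) + l(-18, 0)) = √((-3 + (-½ - 1*2) + (-½ - 1*2)²) + (-2 + 0)) = √((-3 + (-½ - 2) + (-½ - 2)²) - 2) = √((-3 - 5/2 + (-5/2)²) - 2) = √((-3 - 5/2 + 25/4) - 2) = √(¾ - 2) = √(-5/4) = I*√5/2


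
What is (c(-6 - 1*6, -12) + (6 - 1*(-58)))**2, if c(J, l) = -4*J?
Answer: 12544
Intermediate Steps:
(c(-6 - 1*6, -12) + (6 - 1*(-58)))**2 = (-4*(-6 - 1*6) + (6 - 1*(-58)))**2 = (-4*(-6 - 6) + (6 + 58))**2 = (-4*(-12) + 64)**2 = (48 + 64)**2 = 112**2 = 12544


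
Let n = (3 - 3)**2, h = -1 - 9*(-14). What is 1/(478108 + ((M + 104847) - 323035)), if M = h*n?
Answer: 1/259920 ≈ 3.8473e-6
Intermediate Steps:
h = 125 (h = -1 + 126 = 125)
n = 0 (n = 0**2 = 0)
M = 0 (M = 125*0 = 0)
1/(478108 + ((M + 104847) - 323035)) = 1/(478108 + ((0 + 104847) - 323035)) = 1/(478108 + (104847 - 323035)) = 1/(478108 - 218188) = 1/259920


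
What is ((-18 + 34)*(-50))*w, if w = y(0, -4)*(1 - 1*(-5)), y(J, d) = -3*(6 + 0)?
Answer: 86400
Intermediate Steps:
y(J, d) = -18 (y(J, d) = -3*6 = -18)
w = -108 (w = -18*(1 - 1*(-5)) = -18*(1 + 5) = -18*6 = -108)
((-18 + 34)*(-50))*w = ((-18 + 34)*(-50))*(-108) = (16*(-50))*(-108) = -800*(-108) = 86400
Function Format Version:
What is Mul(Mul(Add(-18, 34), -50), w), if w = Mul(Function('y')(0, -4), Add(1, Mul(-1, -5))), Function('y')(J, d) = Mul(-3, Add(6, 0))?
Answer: 86400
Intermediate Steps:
Function('y')(J, d) = -18 (Function('y')(J, d) = Mul(-3, 6) = -18)
w = -108 (w = Mul(-18, Add(1, Mul(-1, -5))) = Mul(-18, Add(1, 5)) = Mul(-18, 6) = -108)
Mul(Mul(Add(-18, 34), -50), w) = Mul(Mul(Add(-18, 34), -50), -108) = Mul(Mul(16, -50), -108) = Mul(-800, -108) = 86400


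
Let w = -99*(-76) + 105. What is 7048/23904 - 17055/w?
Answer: -14746397/7598484 ≈ -1.9407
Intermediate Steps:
w = 7629 (w = 7524 + 105 = 7629)
7048/23904 - 17055/w = 7048/23904 - 17055/7629 = 7048*(1/23904) - 17055*1/7629 = 881/2988 - 5685/2543 = -14746397/7598484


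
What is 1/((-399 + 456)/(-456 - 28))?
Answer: -484/57 ≈ -8.4912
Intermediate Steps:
1/((-399 + 456)/(-456 - 28)) = 1/(57/(-484)) = 1/(57*(-1/484)) = 1/(-57/484) = -484/57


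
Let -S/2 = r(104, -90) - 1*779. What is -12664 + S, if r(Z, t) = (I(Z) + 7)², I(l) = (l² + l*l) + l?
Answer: -945527204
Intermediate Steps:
I(l) = l + 2*l² (I(l) = (l² + l²) + l = 2*l² + l = l + 2*l²)
r(Z, t) = (7 + Z*(1 + 2*Z))² (r(Z, t) = (Z*(1 + 2*Z) + 7)² = (7 + Z*(1 + 2*Z))²)
S = -945514540 (S = -2*((7 + 104*(1 + 2*104))² - 1*779) = -2*((7 + 104*(1 + 208))² - 779) = -2*((7 + 104*209)² - 779) = -2*((7 + 21736)² - 779) = -2*(21743² - 779) = -2*(472758049 - 779) = -2*472757270 = -945514540)
-12664 + S = -12664 - 945514540 = -945527204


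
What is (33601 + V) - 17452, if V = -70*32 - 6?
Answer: 13903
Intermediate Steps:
V = -2246 (V = -2240 - 6 = -2246)
(33601 + V) - 17452 = (33601 - 2246) - 17452 = 31355 - 17452 = 13903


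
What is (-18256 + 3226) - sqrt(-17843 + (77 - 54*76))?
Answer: -15030 - 27*I*sqrt(30) ≈ -15030.0 - 147.89*I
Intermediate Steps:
(-18256 + 3226) - sqrt(-17843 + (77 - 54*76)) = -15030 - sqrt(-17843 + (77 - 4104)) = -15030 - sqrt(-17843 - 4027) = -15030 - sqrt(-21870) = -15030 - 27*I*sqrt(30)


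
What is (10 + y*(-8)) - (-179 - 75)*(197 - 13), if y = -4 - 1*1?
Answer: 46786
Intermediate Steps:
y = -5 (y = -4 - 1 = -5)
(10 + y*(-8)) - (-179 - 75)*(197 - 13) = (10 - 5*(-8)) - (-179 - 75)*(197 - 13) = (10 + 40) - (-254)*184 = 50 - 1*(-46736) = 50 + 46736 = 46786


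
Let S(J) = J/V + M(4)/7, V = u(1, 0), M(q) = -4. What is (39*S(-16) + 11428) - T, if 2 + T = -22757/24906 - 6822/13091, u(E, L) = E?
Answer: 3516437970727/326044446 ≈ 10785.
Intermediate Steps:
T = -159987073/46577778 (T = -2 + (-22757/24906 - 6822/13091) = -2 + (-22757*1/24906 - 6822*1/13091) = -2 + (-3251/3558 - 6822/13091) = -2 - 66831517/46577778 = -159987073/46577778 ≈ -3.4348)
V = 1
S(J) = -4/7 + J (S(J) = J/1 - 4/7 = J*1 - 4*⅐ = J - 4/7 = -4/7 + J)
(39*S(-16) + 11428) - T = (39*(-4/7 - 16) + 11428) - 1*(-159987073/46577778) = (39*(-116/7) + 11428) + 159987073/46577778 = (-4524/7 + 11428) + 159987073/46577778 = 75472/7 + 159987073/46577778 = 3516437970727/326044446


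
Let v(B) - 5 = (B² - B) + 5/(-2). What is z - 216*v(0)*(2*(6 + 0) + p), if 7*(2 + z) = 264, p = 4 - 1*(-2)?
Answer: -67790/7 ≈ -9684.3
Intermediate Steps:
p = 6 (p = 4 + 2 = 6)
z = 250/7 (z = -2 + (⅐)*264 = -2 + 264/7 = 250/7 ≈ 35.714)
v(B) = 5/2 + B² - B (v(B) = 5 + ((B² - B) + 5/(-2)) = 5 + ((B² - B) + 5*(-½)) = 5 + ((B² - B) - 5/2) = 5 + (-5/2 + B² - B) = 5/2 + B² - B)
z - 216*v(0)*(2*(6 + 0) + p) = 250/7 - 216*(5/2 + 0² - 1*0)*(2*(6 + 0) + 6) = 250/7 - 216*(5/2 + 0 + 0)*(2*6 + 6) = 250/7 - 540*(12 + 6) = 250/7 - 540*18 = 250/7 - 216*45 = 250/7 - 9720 = -67790/7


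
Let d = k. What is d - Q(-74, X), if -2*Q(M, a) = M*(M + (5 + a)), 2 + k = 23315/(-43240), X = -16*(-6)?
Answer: -8661311/8648 ≈ -1001.5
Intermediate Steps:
X = 96
k = -21959/8648 (k = -2 + 23315/(-43240) = -2 + 23315*(-1/43240) = -2 - 4663/8648 = -21959/8648 ≈ -2.5392)
d = -21959/8648 ≈ -2.5392
Q(M, a) = -M*(5 + M + a)/2 (Q(M, a) = -M*(M + (5 + a))/2 = -M*(5 + M + a)/2)
d - Q(-74, X) = -21959/8648 - (-1)*(-74)*(5 - 74 + 96)/2 = -21959/8648 - (-1)*(-74)*27/2 = -21959/8648 - 1*999 = -21959/8648 - 999 = -8661311/8648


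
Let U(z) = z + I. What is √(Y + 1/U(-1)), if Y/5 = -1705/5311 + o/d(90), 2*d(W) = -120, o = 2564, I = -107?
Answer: I*√1967449014651/95598 ≈ 14.672*I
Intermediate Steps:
d(W) = -60 (d(W) = (½)*(-120) = -60)
Y = -3429926/15933 (Y = 5*(-1705/5311 + 2564/(-60)) = 5*(-1705*1/5311 + 2564*(-1/60)) = 5*(-1705/5311 - 641/15) = 5*(-3429926/79665) = -3429926/15933 ≈ -215.27)
U(z) = -107 + z (U(z) = z - 107 = -107 + z)
√(Y + 1/U(-1)) = √(-3429926/15933 + 1/(-107 - 1)) = √(-3429926/15933 + 1/(-108)) = √(-3429926/15933 - 1/108) = √(-123482647/573588) = I*√1967449014651/95598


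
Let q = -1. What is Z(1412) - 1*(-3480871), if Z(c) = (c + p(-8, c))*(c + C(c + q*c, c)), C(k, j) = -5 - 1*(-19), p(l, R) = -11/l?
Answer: 21985375/4 ≈ 5.4963e+6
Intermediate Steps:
C(k, j) = 14 (C(k, j) = -5 + 19 = 14)
Z(c) = (14 + c)*(11/8 + c) (Z(c) = (c - 11/(-8))*(c + 14) = (c - 11*(-⅛))*(14 + c) = (c + 11/8)*(14 + c) = (11/8 + c)*(14 + c) = (14 + c)*(11/8 + c))
Z(1412) - 1*(-3480871) = (77/4 + 1412² + (123/8)*1412) - 1*(-3480871) = (77/4 + 1993744 + 43419/2) + 3480871 = 8061891/4 + 3480871 = 21985375/4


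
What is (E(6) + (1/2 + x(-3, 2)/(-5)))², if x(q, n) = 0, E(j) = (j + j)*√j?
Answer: 3457/4 + 12*√6 ≈ 893.64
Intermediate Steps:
E(j) = 2*j^(3/2) (E(j) = (2*j)*√j = 2*j^(3/2))
(E(6) + (1/2 + x(-3, 2)/(-5)))² = (2*6^(3/2) + (1/2 + 0/(-5)))² = (2*(6*√6) + (1*(½) + 0*(-⅕)))² = (12*√6 + (½ + 0))² = (12*√6 + ½)² = (½ + 12*√6)²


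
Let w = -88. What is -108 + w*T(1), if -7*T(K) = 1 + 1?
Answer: -580/7 ≈ -82.857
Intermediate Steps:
T(K) = -2/7 (T(K) = -(1 + 1)/7 = -⅐*2 = -2/7)
-108 + w*T(1) = -108 - 88*(-2/7) = -108 + 176/7 = -580/7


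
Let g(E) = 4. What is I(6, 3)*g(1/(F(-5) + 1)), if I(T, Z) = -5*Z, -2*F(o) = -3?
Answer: -60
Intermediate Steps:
F(o) = 3/2 (F(o) = -1/2*(-3) = 3/2)
I(6, 3)*g(1/(F(-5) + 1)) = -5*3*4 = -15*4 = -60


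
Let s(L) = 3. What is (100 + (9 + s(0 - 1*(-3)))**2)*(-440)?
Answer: -107360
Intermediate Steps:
(100 + (9 + s(0 - 1*(-3)))**2)*(-440) = (100 + (9 + 3)**2)*(-440) = (100 + 12**2)*(-440) = (100 + 144)*(-440) = 244*(-440) = -107360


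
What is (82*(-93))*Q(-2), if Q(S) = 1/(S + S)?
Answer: 3813/2 ≈ 1906.5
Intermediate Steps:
Q(S) = 1/(2*S)
(82*(-93))*Q(-2) = (82*(-93))*((½)/(-2)) = -3813*(-1)/2 = -7626*(-¼) = 3813/2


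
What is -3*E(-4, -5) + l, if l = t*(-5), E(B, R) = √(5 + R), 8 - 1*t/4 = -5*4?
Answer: -560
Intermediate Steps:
t = 112 (t = 32 - (-20)*4 = 32 - 4*(-20) = 32 + 80 = 112)
l = -560 (l = 112*(-5) = -560)
-3*E(-4, -5) + l = -3*√(5 - 5) - 560 = -3*√0 - 560 = -3*0 - 560 = 0 - 560 = -560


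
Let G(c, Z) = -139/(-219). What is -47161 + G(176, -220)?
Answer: -10328120/219 ≈ -47160.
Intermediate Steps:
G(c, Z) = 139/219 (G(c, Z) = -139*(-1/219) = 139/219)
-47161 + G(176, -220) = -47161 + 139/219 = -10328120/219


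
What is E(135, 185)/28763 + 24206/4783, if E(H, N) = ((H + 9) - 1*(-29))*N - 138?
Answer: 848657039/137573429 ≈ 6.1688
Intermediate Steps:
E(H, N) = -138 + N*(38 + H) (E(H, N) = ((9 + H) + 29)*N - 138 = (38 + H)*N - 138 = N*(38 + H) - 138 = -138 + N*(38 + H))
E(135, 185)/28763 + 24206/4783 = (-138 + 38*185 + 135*185)/28763 + 24206/4783 = (-138 + 7030 + 24975)*(1/28763) + 24206*(1/4783) = 31867*(1/28763) + 24206/4783 = 31867/28763 + 24206/4783 = 848657039/137573429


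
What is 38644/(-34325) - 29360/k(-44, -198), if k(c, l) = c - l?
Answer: -506866588/2643025 ≈ -191.78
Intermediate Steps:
38644/(-34325) - 29360/k(-44, -198) = 38644/(-34325) - 29360/(-44 - 1*(-198)) = 38644*(-1/34325) - 29360/(-44 + 198) = -38644/34325 - 29360/154 = -38644/34325 - 29360*1/154 = -38644/34325 - 14680/77 = -506866588/2643025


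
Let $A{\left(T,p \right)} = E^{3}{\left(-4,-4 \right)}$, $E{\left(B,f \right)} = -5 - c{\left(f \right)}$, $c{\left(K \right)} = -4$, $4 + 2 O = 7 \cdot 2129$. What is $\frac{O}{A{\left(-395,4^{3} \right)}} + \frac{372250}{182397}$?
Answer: $- \frac{2716788403}{364794} \approx -7447.5$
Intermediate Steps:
$O = \frac{14899}{2}$ ($O = -2 + \frac{7 \cdot 2129}{2} = -2 + \frac{1}{2} \cdot 14903 = -2 + \frac{14903}{2} = \frac{14899}{2} \approx 7449.5$)
$E{\left(B,f \right)} = -1$ ($E{\left(B,f \right)} = -5 - -4 = -5 + 4 = -1$)
$A{\left(T,p \right)} = -1$ ($A{\left(T,p \right)} = \left(-1\right)^{3} = -1$)
$\frac{O}{A{\left(-395,4^{3} \right)}} + \frac{372250}{182397} = \frac{14899}{2 \left(-1\right)} + \frac{372250}{182397} = \frac{14899}{2} \left(-1\right) + 372250 \cdot \frac{1}{182397} = - \frac{14899}{2} + \frac{372250}{182397} = - \frac{2716788403}{364794}$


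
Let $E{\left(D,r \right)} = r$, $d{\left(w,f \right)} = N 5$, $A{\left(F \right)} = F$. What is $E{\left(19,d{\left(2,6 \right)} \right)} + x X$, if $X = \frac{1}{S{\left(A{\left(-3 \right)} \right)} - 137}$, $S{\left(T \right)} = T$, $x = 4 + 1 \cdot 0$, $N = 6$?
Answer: $\frac{1049}{35} \approx 29.971$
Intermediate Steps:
$x = 4$ ($x = 4 + 0 = 4$)
$d{\left(w,f \right)} = 30$ ($d{\left(w,f \right)} = 6 \cdot 5 = 30$)
$X = - \frac{1}{140}$ ($X = \frac{1}{-3 - 137} = \frac{1}{-140} = - \frac{1}{140} \approx -0.0071429$)
$E{\left(19,d{\left(2,6 \right)} \right)} + x X = 30 + 4 \left(- \frac{1}{140}\right) = 30 - \frac{1}{35} = \frac{1049}{35}$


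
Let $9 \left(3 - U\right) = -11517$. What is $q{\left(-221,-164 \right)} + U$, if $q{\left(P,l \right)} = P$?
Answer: $\frac{3185}{3} \approx 1061.7$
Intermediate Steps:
$U = \frac{3848}{3}$ ($U = 3 - - \frac{3839}{3} = 3 + \frac{3839}{3} = \frac{3848}{3} \approx 1282.7$)
$q{\left(-221,-164 \right)} + U = -221 + \frac{3848}{3} = \frac{3185}{3}$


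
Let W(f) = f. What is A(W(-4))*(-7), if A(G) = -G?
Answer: -28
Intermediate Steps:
A(W(-4))*(-7) = -1*(-4)*(-7) = 4*(-7) = -28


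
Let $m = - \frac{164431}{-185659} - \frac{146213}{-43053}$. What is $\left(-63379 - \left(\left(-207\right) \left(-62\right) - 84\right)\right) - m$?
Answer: $- \frac{5385369834361}{70736079} \approx -76133.0$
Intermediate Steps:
$m = \frac{302876170}{70736079}$ ($m = \left(-164431\right) \left(- \frac{1}{185659}\right) - - \frac{146213}{43053} = \frac{164431}{185659} + \frac{146213}{43053} = \frac{302876170}{70736079} \approx 4.2818$)
$\left(-63379 - \left(\left(-207\right) \left(-62\right) - 84\right)\right) - m = \left(-63379 - \left(\left(-207\right) \left(-62\right) - 84\right)\right) - \frac{302876170}{70736079} = \left(-63379 - \left(12834 - 84\right)\right) - \frac{302876170}{70736079} = \left(-63379 - 12750\right) - \frac{302876170}{70736079} = -76129 - \frac{302876170}{70736079} = - \frac{5385369834361}{70736079}$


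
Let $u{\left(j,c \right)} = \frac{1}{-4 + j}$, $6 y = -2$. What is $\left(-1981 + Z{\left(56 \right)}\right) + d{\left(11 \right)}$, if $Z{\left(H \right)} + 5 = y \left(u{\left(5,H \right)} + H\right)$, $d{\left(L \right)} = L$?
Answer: $-1994$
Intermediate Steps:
$y = - \frac{1}{3}$ ($y = \frac{1}{6} \left(-2\right) = - \frac{1}{3} \approx -0.33333$)
$Z{\left(H \right)} = - \frac{16}{3} - \frac{H}{3}$ ($Z{\left(H \right)} = -5 - \frac{\frac{1}{-4 + 5} + H}{3} = -5 - \frac{1^{-1} + H}{3} = -5 - \frac{1 + H}{3} = -5 - \left(\frac{1}{3} + \frac{H}{3}\right) = - \frac{16}{3} - \frac{H}{3}$)
$\left(-1981 + Z{\left(56 \right)}\right) + d{\left(11 \right)} = \left(-1981 - 24\right) + 11 = -2005 + 11 = -1994$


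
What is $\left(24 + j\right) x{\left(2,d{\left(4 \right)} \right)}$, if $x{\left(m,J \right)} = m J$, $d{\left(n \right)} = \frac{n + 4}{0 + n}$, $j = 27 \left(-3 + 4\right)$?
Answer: $204$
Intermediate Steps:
$j = 27$ ($j = 27 \cdot 1 = 27$)
$d{\left(n \right)} = \frac{4 + n}{n}$
$x{\left(m,J \right)} = J m$
$\left(24 + j\right) x{\left(2,d{\left(4 \right)} \right)} = \left(24 + 27\right) \frac{4 + 4}{4} \cdot 2 = 51 \cdot \frac{1}{4} \cdot 8 \cdot 2 = 51 \cdot 2 \cdot 2 = 51 \cdot 4 = 204$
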